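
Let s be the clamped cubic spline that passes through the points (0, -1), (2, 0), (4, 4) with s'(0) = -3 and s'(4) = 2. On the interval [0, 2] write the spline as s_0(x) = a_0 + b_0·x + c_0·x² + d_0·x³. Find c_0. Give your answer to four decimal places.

2.6875

Put σ_i = s'' at the i-th knot. Here h = (2, 2) and Δ = (1/2, 2), so the interior equations h_(i-1)·σ_(i-1) + 2(h_(i-1)+h_i)·σ_i + h_i·σ_(i+1) = 6(Δ_i − Δ_(i-1)) read
  2·σ_0 + 8·σ_1 + 2·σ_2 = 6(Δ_1 - Δ_0) = 9
Clamped end conditions give two more equations: 2h_0·σ_0 + h_0·σ_1 = 6(Δ_0 - s'(0)) = 21 and h_1·σ_1 + 2h_1·σ_2 = 6(s'(4) - Δ_1) = 0.
Forward elimination and back-substitution give σ_0 = 43/8, σ_1 = -1/4, σ_2 = 1/8.
On [0, 2], with s_0(x) = a_0 + b_0·x + c_0·x² + d_0·x³: c_0 = σ_0/2 = 43/16, d_0 = (σ_1 - σ_0)/(6h_0) = -15/32, b_0 = Δ_0 - h_0(2σ_0 + σ_1)/6 = -3.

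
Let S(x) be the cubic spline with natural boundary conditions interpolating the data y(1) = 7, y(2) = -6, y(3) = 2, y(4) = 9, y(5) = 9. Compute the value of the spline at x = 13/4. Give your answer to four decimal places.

4.5067

Write M_i for S''(x_i). With h_i = 1, 1, 1, 1 and divided differences Δ_i = -13, 8, 7, 0, the continuity of S' gives the tridiagonal system
  1·M_0 + 4·M_1 + 1·M_2 = 6(Δ_1 - Δ_0) = 126
  1·M_1 + 4·M_2 + 1·M_3 = 6(Δ_2 - Δ_1) = -6
  1·M_2 + 4·M_3 + 1·M_4 = 6(Δ_3 - Δ_2) = -42
Natural end conditions: M_0 = M_4 = 0.
Solving the tridiagonal system: M_0 = 0, M_1 = 234/7, M_2 = -54/7, M_3 = -60/7, M_4 = 0.
On [3, 4], S(x) = 2 + 11·(x - 3) - 27/7·(x - 3)² - 1/7·(x - 3)³.
With (x - 3) = 1/4: S(13/4) = 2019/448.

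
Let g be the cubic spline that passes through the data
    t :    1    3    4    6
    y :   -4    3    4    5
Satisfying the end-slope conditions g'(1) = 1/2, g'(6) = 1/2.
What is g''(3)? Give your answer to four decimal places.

-4.8750

With M_i denoting the second derivative at x_i, h_i = 2, 1, 2, and Δ_i = (y_(i+1) − y_i)/h_i = 7/2, 1, 1/2:
  2·M_0 + 6·M_1 + 1·M_2 = 6(Δ_1 - Δ_0) = -15
  1·M_1 + 6·M_2 + 2·M_3 = 6(Δ_2 - Δ_1) = -3
Clamped end conditions give two more equations: 2h_0·M_0 + h_0·M_1 = 6(Δ_0 - g'(1)) = 18 and h_2·M_2 + 2h_2·M_3 = 6(g'(6) - Δ_2) = 0.
Forward elimination and back-substitution give M_0 = 111/16, M_1 = -39/8, M_2 = 3/8, M_3 = -3/16.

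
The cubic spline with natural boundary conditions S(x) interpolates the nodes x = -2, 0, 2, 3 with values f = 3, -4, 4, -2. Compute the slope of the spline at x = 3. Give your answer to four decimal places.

-8.1591

Let σ_i = S''(x_i). Step sizes h_i = 2, 2, 1; slopes of the chords Δ_i = (y_(i+1) - y_i)/h_i = -7/2, 4, -6.
  2·σ_0 + 8·σ_1 + 2·σ_2 = 6(Δ_1 - Δ_0) = 45
  2·σ_1 + 6·σ_2 + 1·σ_3 = 6(Δ_2 - Δ_1) = -60
Natural end conditions: σ_0 = σ_3 = 0.
Solving the tridiagonal system: σ_0 = 0, σ_1 = 195/22, σ_2 = -285/22, σ_3 = 0.
On [2, 3], S'(x) = b_2 + 2c_2·(x - 2) + 3d_2·(x - 2)² with b_2 = Δ_2 - h_2(2σ_2 + σ_3)/6 = -37/22, c_2 = σ_2/2 = -285/44, d_2 = (σ_3 - σ_2)/(6h_2) = 95/44. So S'(3) = -359/44.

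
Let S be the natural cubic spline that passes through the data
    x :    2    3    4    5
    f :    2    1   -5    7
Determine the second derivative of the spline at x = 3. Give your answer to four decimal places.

With M_i denoting the second derivative at x_i, h_i = 1, 1, 1, and Δ_i = (y_(i+1) − y_i)/h_i = -1, -6, 12:
  1·M_0 + 4·M_1 + 1·M_2 = 6(Δ_1 - Δ_0) = -30
  1·M_1 + 4·M_2 + 1·M_3 = 6(Δ_2 - Δ_1) = 108
Natural end conditions: M_0 = M_3 = 0.
Solving the tridiagonal system: M_0 = 0, M_1 = -76/5, M_2 = 154/5, M_3 = 0.

-15.2000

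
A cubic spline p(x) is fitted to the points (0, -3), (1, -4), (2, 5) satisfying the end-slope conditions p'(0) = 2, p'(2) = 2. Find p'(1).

Write m_i for p''(x_i). With h_i = 1, 1 and divided differences Δ_i = -1, 9, the continuity of p' gives the tridiagonal system
  1·m_0 + 4·m_1 + 1·m_2 = 6(Δ_1 - Δ_0) = 60
Clamped end conditions give two more equations: 2h_0·m_0 + h_0·m_1 = 6(Δ_0 - p'(0)) = -18 and h_1·m_1 + 2h_1·m_2 = 6(p'(2) - Δ_1) = -42.
Hence m_0 = -24, m_1 = 30, m_2 = -36.
On [1, 2], p'(x) = b_1 + 2c_1·(x - 1) + 3d_1·(x - 1)² with b_1 = Δ_1 - h_1(2m_1 + m_2)/6 = 5, c_1 = m_1/2 = 15, d_1 = (m_2 - m_1)/(6h_1) = -11. So p'(1) = 5.

5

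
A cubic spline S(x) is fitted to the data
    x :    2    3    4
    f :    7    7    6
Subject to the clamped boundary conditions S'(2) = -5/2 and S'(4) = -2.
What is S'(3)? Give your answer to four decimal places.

Write m_i for S''(x_i). With h_i = 1, 1 and divided differences Δ_i = 0, -1, the continuity of S' gives the tridiagonal system
  1·m_0 + 4·m_1 + 1·m_2 = 6(Δ_1 - Δ_0) = -6
Clamped end conditions give two more equations: 2h_0·m_0 + h_0·m_1 = 6(Δ_0 - S'(2)) = 15 and h_1·m_1 + 2h_1·m_2 = 6(S'(4) - Δ_1) = -6.
Solving: m_0 = 37/4, m_1 = -7/2, m_2 = -5/4.
On [3, 4], S'(x) = b_1 + 2c_1·(x - 3) + 3d_1·(x - 3)² with b_1 = Δ_1 - h_1(2m_1 + m_2)/6 = 3/8, c_1 = m_1/2 = -7/4, d_1 = (m_2 - m_1)/(6h_1) = 3/8. So S'(3) = 3/8.

0.3750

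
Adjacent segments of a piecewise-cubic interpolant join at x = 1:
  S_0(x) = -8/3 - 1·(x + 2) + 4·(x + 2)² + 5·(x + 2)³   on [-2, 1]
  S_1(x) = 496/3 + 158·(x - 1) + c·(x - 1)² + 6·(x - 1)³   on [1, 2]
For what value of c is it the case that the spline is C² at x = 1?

S_0''(x) = 8 + 30·(x + 2), so S_0''(1) = 98. On the right, S_1''(1) = 2c, so c = 49.

49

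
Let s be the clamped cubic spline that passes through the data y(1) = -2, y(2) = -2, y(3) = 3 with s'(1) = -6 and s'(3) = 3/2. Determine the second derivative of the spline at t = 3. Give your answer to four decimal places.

-14.2500

Write σ_i for s''(x_i). With h_i = 1, 1 and divided differences Δ_i = 0, 5, the continuity of s' gives the tridiagonal system
  1·σ_0 + 4·σ_1 + 1·σ_2 = 6(Δ_1 - Δ_0) = 30
Clamped end conditions give two more equations: 2h_0·σ_0 + h_0·σ_1 = 6(Δ_0 - s'(1)) = 36 and h_1·σ_1 + 2h_1·σ_2 = 6(s'(3) - Δ_1) = -21.
Forward elimination and back-substitution give σ_0 = 57/4, σ_1 = 15/2, σ_2 = -57/4.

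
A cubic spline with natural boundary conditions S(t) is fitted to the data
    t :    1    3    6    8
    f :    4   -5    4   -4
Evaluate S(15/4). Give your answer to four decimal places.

Let σ_i = S''(x_i). Step sizes h_i = 2, 3, 2; slopes of the chords Δ_i = (y_(i+1) - y_i)/h_i = -9/2, 3, -4.
  2·σ_0 + 10·σ_1 + 3·σ_2 = 6(Δ_1 - Δ_0) = 45
  3·σ_1 + 10·σ_2 + 2·σ_3 = 6(Δ_2 - Δ_1) = -42
Natural end conditions: σ_0 = σ_3 = 0.
Solving the tridiagonal system: σ_0 = 0, σ_1 = 576/91, σ_2 = -555/91, σ_3 = 0.
On [3, 6], S(t) = -5 - 51/182·(t - 3) + 288/91·(t - 3)² - 29/42·(t - 3)³.
With (t - 3) = 3/4: S(15/4) = -43345/11648.

-3.7212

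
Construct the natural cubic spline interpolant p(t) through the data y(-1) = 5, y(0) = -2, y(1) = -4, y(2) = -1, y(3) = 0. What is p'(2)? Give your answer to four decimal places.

With M_i denoting the second derivative at x_i, h_i = 1, 1, 1, 1, and Δ_i = (y_(i+1) − y_i)/h_i = -7, -2, 3, 1:
  1·M_0 + 4·M_1 + 1·M_2 = 6(Δ_1 - Δ_0) = 30
  1·M_1 + 4·M_2 + 1·M_3 = 6(Δ_2 - Δ_1) = 30
  1·M_2 + 4·M_3 + 1·M_4 = 6(Δ_3 - Δ_2) = -12
Natural end conditions: M_0 = M_4 = 0.
Hence M_0 = 0, M_1 = 159/28, M_2 = 51/7, M_3 = -135/28, M_4 = 0.
On [2, 3], p'(t) = b_3 + 2c_3·(t - 2) + 3d_3·(t - 2)² with b_3 = Δ_3 - h_3(2M_3 + M_4)/6 = 73/28, c_3 = M_3/2 = -135/56, d_3 = (M_4 - M_3)/(6h_3) = 45/56. So p'(2) = 73/28.

2.6071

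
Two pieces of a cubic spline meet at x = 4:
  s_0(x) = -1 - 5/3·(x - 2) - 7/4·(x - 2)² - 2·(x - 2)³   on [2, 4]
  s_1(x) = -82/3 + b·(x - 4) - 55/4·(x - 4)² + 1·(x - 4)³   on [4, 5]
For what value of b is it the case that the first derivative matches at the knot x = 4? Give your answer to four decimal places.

s_0'(x) = -5/3 - 7/2·(x - 2) - 6·(x - 2)², so s_0'(4) = -98/3. On the right, s_1'(4) = b, so b = -98/3.

-32.6667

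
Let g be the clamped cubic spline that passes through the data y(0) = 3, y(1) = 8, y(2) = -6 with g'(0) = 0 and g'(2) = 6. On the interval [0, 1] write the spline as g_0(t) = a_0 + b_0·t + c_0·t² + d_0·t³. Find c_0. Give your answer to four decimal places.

Write M_i for g''(x_i). With h_i = 1, 1 and divided differences Δ_i = 5, -14, the continuity of g' gives the tridiagonal system
  1·M_0 + 4·M_1 + 1·M_2 = 6(Δ_1 - Δ_0) = -114
Clamped end conditions give two more equations: 2h_0·M_0 + h_0·M_1 = 6(Δ_0 - g'(0)) = 30 and h_1·M_1 + 2h_1·M_2 = 6(g'(2) - Δ_1) = 120.
Solving the tridiagonal system: M_0 = 93/2, M_1 = -63, M_2 = 183/2.
On [0, 1], with g_0(t) = a_0 + b_0·t + c_0·t² + d_0·t³: c_0 = M_0/2 = 93/4, d_0 = (M_1 - M_0)/(6h_0) = -73/4, b_0 = Δ_0 - h_0(2M_0 + M_1)/6 = 0.

23.2500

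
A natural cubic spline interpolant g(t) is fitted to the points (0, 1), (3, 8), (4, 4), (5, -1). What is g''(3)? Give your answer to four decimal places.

-4.7097

Put m_i = g'' at the i-th knot. Here h = (3, 1, 1) and Δ = (7/3, -4, -5), so the interior equations h_(i-1)·m_(i-1) + 2(h_(i-1)+h_i)·m_i + h_i·m_(i+1) = 6(Δ_i − Δ_(i-1)) read
  3·m_0 + 8·m_1 + 1·m_2 = 6(Δ_1 - Δ_0) = -38
  1·m_1 + 4·m_2 + 1·m_3 = 6(Δ_2 - Δ_1) = -6
Natural end conditions: m_0 = m_3 = 0.
Solving the tridiagonal system: m_0 = 0, m_1 = -146/31, m_2 = -10/31, m_3 = 0.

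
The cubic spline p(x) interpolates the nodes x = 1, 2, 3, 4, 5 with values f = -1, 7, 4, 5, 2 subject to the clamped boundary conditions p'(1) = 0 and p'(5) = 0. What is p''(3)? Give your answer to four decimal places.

With σ_i denoting the second derivative at x_i, h_i = 1, 1, 1, 1, and Δ_i = (y_(i+1) − y_i)/h_i = 8, -3, 1, -3:
  1·σ_0 + 4·σ_1 + 1·σ_2 = 6(Δ_1 - Δ_0) = -66
  1·σ_1 + 4·σ_2 + 1·σ_3 = 6(Δ_2 - Δ_1) = 24
  1·σ_2 + 4·σ_3 + 1·σ_4 = 6(Δ_3 - Δ_2) = -24
Clamped end conditions give two more equations: 2h_0·σ_0 + h_0·σ_1 = 6(Δ_0 - p'(1)) = 48 and h_3·σ_3 + 2h_3·σ_4 = 6(p'(5) - Δ_3) = 18.
Solving the tridiagonal system: σ_0 = 1101/28, σ_1 = -429/14, σ_2 = 69/4, σ_3 = -201/14, σ_4 = 453/28.

17.2500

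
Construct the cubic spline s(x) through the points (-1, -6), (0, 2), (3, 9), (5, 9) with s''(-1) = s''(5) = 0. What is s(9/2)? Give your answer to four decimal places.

With M_i denoting the second derivative at x_i, h_i = 1, 3, 2, and Δ_i = (y_(i+1) − y_i)/h_i = 8, 7/3, 0:
  1·M_0 + 8·M_1 + 3·M_2 = 6(Δ_1 - Δ_0) = -34
  3·M_1 + 10·M_2 + 2·M_3 = 6(Δ_2 - Δ_1) = -14
Natural end conditions: M_0 = M_3 = 0.
Hence M_0 = 0, M_1 = -298/71, M_2 = -10/71, M_3 = 0.
On [3, 5], s(x) = 9 + 20/213·(x - 3) - 5/71·(x - 3)² + 5/426·(x - 3)³.
With (x - 3) = 3/2: s(9/2) = 10249/1136.

9.0220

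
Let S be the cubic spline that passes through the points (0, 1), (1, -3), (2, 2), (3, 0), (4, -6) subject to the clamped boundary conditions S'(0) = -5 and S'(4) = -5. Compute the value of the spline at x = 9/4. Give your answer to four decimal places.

2.4216

Write σ_i for S''(x_i). With h_i = 1, 1, 1, 1 and divided differences Δ_i = -4, 5, -2, -6, the continuity of S' gives the tridiagonal system
  1·σ_0 + 4·σ_1 + 1·σ_2 = 6(Δ_1 - Δ_0) = 54
  1·σ_1 + 4·σ_2 + 1·σ_3 = 6(Δ_2 - Δ_1) = -42
  1·σ_2 + 4·σ_3 + 1·σ_4 = 6(Δ_3 - Δ_2) = -24
Clamped end conditions give two more equations: 2h_0·σ_0 + h_0·σ_1 = 6(Δ_0 - S'(0)) = 6 and h_3·σ_3 + 2h_3·σ_4 = 6(S'(4) - Δ_3) = 6.
Hence σ_0 = -177/28, σ_1 = 261/14, σ_2 = -57/4, σ_3 = -51/14, σ_4 = 135/28.
On [2, 3], S(x) = 2 + 47/14·(x - 2) - 57/8·(x - 2)² + 99/56·(x - 2)³.
With (x - 2) = 1/4: S(9/4) = 8679/3584.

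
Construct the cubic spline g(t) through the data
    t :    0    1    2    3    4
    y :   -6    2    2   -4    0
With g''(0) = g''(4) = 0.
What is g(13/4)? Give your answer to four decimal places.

Put σ_i = g'' at the i-th knot. Here h = (1, 1, 1, 1) and Δ = (8, 0, -6, 4), so the interior equations h_(i-1)·σ_(i-1) + 2(h_(i-1)+h_i)·σ_i + h_i·σ_(i+1) = 6(Δ_i − Δ_(i-1)) read
  1·σ_0 + 4·σ_1 + 1·σ_2 = 6(Δ_1 - Δ_0) = -48
  1·σ_1 + 4·σ_2 + 1·σ_3 = 6(Δ_2 - Δ_1) = -36
  1·σ_2 + 4·σ_3 + 1·σ_4 = 6(Δ_3 - Δ_2) = 60
Natural end conditions: σ_0 = σ_4 = 0.
Solving: σ_0 = 0, σ_1 = -129/14, σ_2 = -78/7, σ_3 = 249/14, σ_4 = 0.
On [3, 4], g(t) = -4 - 27/14·(t - 3) + 249/28·(t - 3)² - 83/28·(t - 3)³.
With (t - 3) = 1/4: g(13/4) = -1017/256.

-3.9727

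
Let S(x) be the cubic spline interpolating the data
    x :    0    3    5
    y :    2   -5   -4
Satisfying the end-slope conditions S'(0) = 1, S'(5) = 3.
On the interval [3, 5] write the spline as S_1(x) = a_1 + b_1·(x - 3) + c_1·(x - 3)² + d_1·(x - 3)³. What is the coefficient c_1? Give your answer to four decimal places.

Put m_i = S'' at the i-th knot. Here h = (3, 2) and Δ = (-7/3, 1/2), so the interior equations h_(i-1)·m_(i-1) + 2(h_(i-1)+h_i)·m_i + h_i·m_(i+1) = 6(Δ_i − Δ_(i-1)) read
  3·m_0 + 10·m_1 + 2·m_2 = 6(Δ_1 - Δ_0) = 17
Clamped end conditions give two more equations: 2h_0·m_0 + h_0·m_1 = 6(Δ_0 - S'(0)) = -20 and h_1·m_1 + 2h_1·m_2 = 6(S'(5) - Δ_1) = 15.
Solving: m_0 = -139/30, m_1 = 13/5, m_2 = 49/20.
On [3, 5], with S_1(x) = a_1 + b_1·(x - 3) + c_1·(x - 3)² + d_1·(x - 3)³: c_1 = m_1/2 = 13/10, d_1 = (m_2 - m_1)/(6h_1) = -1/80, b_1 = Δ_1 - h_1(2m_1 + m_2)/6 = -41/20.

1.3000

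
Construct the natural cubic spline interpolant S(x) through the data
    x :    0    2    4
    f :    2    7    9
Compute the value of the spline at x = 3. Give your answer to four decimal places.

Write m_i for S''(x_i). With h_i = 2, 2 and divided differences Δ_i = 5/2, 1, the continuity of S' gives the tridiagonal system
  2·m_0 + 8·m_1 + 2·m_2 = 6(Δ_1 - Δ_0) = -9
Natural end conditions: m_0 = m_2 = 0.
Forward elimination and back-substitution give m_0 = 0, m_1 = -9/8, m_2 = 0.
On [2, 4], S(x) = 7 + 7/4·(x - 2) - 9/16·(x - 2)² + 3/32·(x - 2)³.
With (x - 2) = 1: S(3) = 265/32.

8.2813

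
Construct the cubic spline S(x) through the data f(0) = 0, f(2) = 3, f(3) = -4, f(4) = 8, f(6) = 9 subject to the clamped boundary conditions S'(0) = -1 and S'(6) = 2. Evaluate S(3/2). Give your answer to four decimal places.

Write m_i for S''(x_i). With h_i = 2, 1, 1, 2 and divided differences Δ_i = 3/2, -7, 12, 1/2, the continuity of S' gives the tridiagonal system
  2·m_0 + 6·m_1 + 1·m_2 = 6(Δ_1 - Δ_0) = -51
  1·m_1 + 4·m_2 + 1·m_3 = 6(Δ_2 - Δ_1) = 114
  1·m_2 + 6·m_3 + 2·m_4 = 6(Δ_3 - Δ_2) = -69
Clamped end conditions give two more equations: 2h_0·m_0 + h_0·m_1 = 6(Δ_0 - S'(0)) = 15 and h_3·m_3 + 2h_3·m_4 = 6(S'(6) - Δ_3) = 9.
Solving: m_0 = 27/2, m_1 = -39/2, m_2 = 39, m_3 = -45/2, m_4 = 27/2.
On [0, 2], S(x) = 0 - 1·x + 27/4·x² - 11/4·x³.
With x = 3/2: S(3/2) = 141/32.

4.4063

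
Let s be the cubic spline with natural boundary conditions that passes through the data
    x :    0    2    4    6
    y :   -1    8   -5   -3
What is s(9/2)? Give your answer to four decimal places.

Put M_i = s'' at the i-th knot. Here h = (2, 2, 2) and Δ = (9/2, -13/2, 1), so the interior equations h_(i-1)·M_(i-1) + 2(h_(i-1)+h_i)·M_i + h_i·M_(i+1) = 6(Δ_i − Δ_(i-1)) read
  2·M_0 + 8·M_1 + 2·M_2 = 6(Δ_1 - Δ_0) = -66
  2·M_1 + 8·M_2 + 2·M_3 = 6(Δ_2 - Δ_1) = 45
Natural end conditions: M_0 = M_3 = 0.
Hence M_0 = 0, M_1 = -103/10, M_2 = 41/5, M_3 = 0.
On [4, 6], s(x) = -5 - 67/15·(x - 4) + 41/10·(x - 4)² - 41/60·(x - 4)³.
With (x - 4) = 1/2: s(9/2) = -1007/160.

-6.2938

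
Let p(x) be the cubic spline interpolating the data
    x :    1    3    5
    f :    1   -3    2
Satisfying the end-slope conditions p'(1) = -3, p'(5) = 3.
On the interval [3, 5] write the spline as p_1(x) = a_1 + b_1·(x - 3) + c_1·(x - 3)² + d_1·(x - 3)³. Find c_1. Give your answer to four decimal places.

Write M_i for p''(x_i). With h_i = 2, 2 and divided differences Δ_i = -2, 5/2, the continuity of p' gives the tridiagonal system
  2·M_0 + 8·M_1 + 2·M_2 = 6(Δ_1 - Δ_0) = 27
Clamped end conditions give two more equations: 2h_0·M_0 + h_0·M_1 = 6(Δ_0 - p'(1)) = 6 and h_1·M_1 + 2h_1·M_2 = 6(p'(5) - Δ_1) = 3.
Solving the tridiagonal system: M_0 = -3/8, M_1 = 15/4, M_2 = -9/8.
On [3, 5], with p_1(x) = a_1 + b_1·(x - 3) + c_1·(x - 3)² + d_1·(x - 3)³: c_1 = M_1/2 = 15/8, d_1 = (M_2 - M_1)/(6h_1) = -13/32, b_1 = Δ_1 - h_1(2M_1 + M_2)/6 = 3/8.

1.8750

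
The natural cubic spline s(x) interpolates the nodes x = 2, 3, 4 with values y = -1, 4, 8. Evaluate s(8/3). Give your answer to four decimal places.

2.4259

Put M_i = s'' at the i-th knot. Here h = (1, 1) and Δ = (5, 4), so the interior equations h_(i-1)·M_(i-1) + 2(h_(i-1)+h_i)·M_i + h_i·M_(i+1) = 6(Δ_i − Δ_(i-1)) read
  1·M_0 + 4·M_1 + 1·M_2 = 6(Δ_1 - Δ_0) = -6
Natural end conditions: M_0 = M_2 = 0.
Solving the tridiagonal system: M_0 = 0, M_1 = -3/2, M_2 = 0.
On [2, 3], s(x) = -1 + 21/4·(x - 2) + 0·(x - 2)² - 1/4·(x - 2)³.
With (x - 2) = 2/3: s(8/3) = 131/54.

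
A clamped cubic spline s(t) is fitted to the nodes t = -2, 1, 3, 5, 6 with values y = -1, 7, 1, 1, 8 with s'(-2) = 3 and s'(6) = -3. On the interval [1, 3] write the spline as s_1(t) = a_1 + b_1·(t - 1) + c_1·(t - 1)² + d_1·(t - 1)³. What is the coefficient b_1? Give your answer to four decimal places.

Let m_i = s''(x_i). Step sizes h_i = 3, 2, 2, 1; slopes of the chords Δ_i = (y_(i+1) - y_i)/h_i = 8/3, -3, 0, 7.
  3·m_0 + 10·m_1 + 2·m_2 = 6(Δ_1 - Δ_0) = -34
  2·m_1 + 8·m_2 + 2·m_3 = 6(Δ_2 - Δ_1) = 18
  2·m_2 + 6·m_3 + 1·m_4 = 6(Δ_3 - Δ_2) = 42
Clamped end conditions give two more equations: 2h_0·m_0 + h_0·m_1 = 6(Δ_0 - s'(-2)) = -2 and h_3·m_3 + 2h_3·m_4 = 6(s'(6) - Δ_3) = -60.
Solving: m_0 = 509/318, m_1 = -205/53, m_2 = -13/212, m_3 = 695/53, m_4 = -3875/106.
On [1, 3], with s_1(t) = a_1 + b_1·(t - 1) + c_1·(t - 1)² + d_1·(t - 1)³: c_1 = m_1/2 = -205/106, d_1 = (m_2 - m_1)/(6h_1) = 269/848, b_1 = Δ_1 - h_1(2m_1 + m_2)/6 = -85/212.

-0.4009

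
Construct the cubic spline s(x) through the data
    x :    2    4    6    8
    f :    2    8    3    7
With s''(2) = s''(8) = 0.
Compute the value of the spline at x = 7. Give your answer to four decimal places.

Put σ_i = s'' at the i-th knot. Here h = (2, 2, 2) and Δ = (3, -5/2, 2), so the interior equations h_(i-1)·σ_(i-1) + 2(h_(i-1)+h_i)·σ_i + h_i·σ_(i+1) = 6(Δ_i − Δ_(i-1)) read
  2·σ_0 + 8·σ_1 + 2·σ_2 = 6(Δ_1 - Δ_0) = -33
  2·σ_1 + 8·σ_2 + 2·σ_3 = 6(Δ_2 - Δ_1) = 27
Natural end conditions: σ_0 = σ_3 = 0.
Hence σ_0 = 0, σ_1 = -53/10, σ_2 = 47/10, σ_3 = 0.
On [6, 8], s(x) = 3 - 17/15·(x - 6) + 47/20·(x - 6)² - 47/120·(x - 6)³.
With (x - 6) = 1: s(7) = 153/40.

3.8250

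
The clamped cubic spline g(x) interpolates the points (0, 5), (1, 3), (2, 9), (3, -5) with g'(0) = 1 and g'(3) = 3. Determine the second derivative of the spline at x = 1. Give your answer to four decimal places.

Put σ_i = g'' at the i-th knot. Here h = (1, 1, 1) and Δ = (-2, 6, -14), so the interior equations h_(i-1)·σ_(i-1) + 2(h_(i-1)+h_i)·σ_i + h_i·σ_(i+1) = 6(Δ_i − Δ_(i-1)) read
  1·σ_0 + 4·σ_1 + 1·σ_2 = 6(Δ_1 - Δ_0) = 48
  1·σ_1 + 4·σ_2 + 1·σ_3 = 6(Δ_2 - Δ_1) = -120
Clamped end conditions give two more equations: 2h_0·σ_0 + h_0·σ_1 = 6(Δ_0 - g'(0)) = -18 and h_2·σ_2 + 2h_2·σ_3 = 6(g'(3) - Δ_2) = 102.
Forward elimination and back-substitution give σ_0 = -382/15, σ_1 = 494/15, σ_2 = -874/15, σ_3 = 1202/15.

32.9333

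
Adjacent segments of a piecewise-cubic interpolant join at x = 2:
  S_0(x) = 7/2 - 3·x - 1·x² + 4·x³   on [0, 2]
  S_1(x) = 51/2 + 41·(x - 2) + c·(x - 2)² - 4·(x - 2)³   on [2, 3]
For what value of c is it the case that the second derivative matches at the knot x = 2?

S_0''(x) = -2 + 24·x, so S_0''(2) = 46. On the right, S_1''(2) = 2c, so c = 23.

23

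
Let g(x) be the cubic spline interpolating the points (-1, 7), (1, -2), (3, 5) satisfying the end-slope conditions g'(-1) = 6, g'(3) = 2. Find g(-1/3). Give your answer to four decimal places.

Write M_i for g''(x_i). With h_i = 2, 2 and divided differences Δ_i = -9/2, 7/2, the continuity of g' gives the tridiagonal system
  2·M_0 + 8·M_1 + 2·M_2 = 6(Δ_1 - Δ_0) = 48
Clamped end conditions give two more equations: 2h_0·M_0 + h_0·M_1 = 6(Δ_0 - g'(-1)) = -63 and h_1·M_1 + 2h_1·M_2 = 6(g'(3) - Δ_1) = -9.
Solving: M_0 = -91/4, M_1 = 14, M_2 = -37/4.
On [-1, 1], g(x) = 7 + 6·(x + 1) - 91/8·(x + 1)² + 49/16·(x + 1)³.
With (x + 1) = 2/3: g(-1/3) = 185/27.

6.8519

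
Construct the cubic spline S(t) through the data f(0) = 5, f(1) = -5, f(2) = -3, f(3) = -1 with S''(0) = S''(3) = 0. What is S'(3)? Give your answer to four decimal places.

Write M_i for S''(x_i). With h_i = 1, 1, 1 and divided differences Δ_i = -10, 2, 2, the continuity of S' gives the tridiagonal system
  1·M_0 + 4·M_1 + 1·M_2 = 6(Δ_1 - Δ_0) = 72
  1·M_1 + 4·M_2 + 1·M_3 = 6(Δ_2 - Δ_1) = 0
Natural end conditions: M_0 = M_3 = 0.
Solving: M_0 = 0, M_1 = 96/5, M_2 = -24/5, M_3 = 0.
On [2, 3], S'(t) = b_2 + 2c_2·(t - 2) + 3d_2·(t - 2)² with b_2 = Δ_2 - h_2(2M_2 + M_3)/6 = 18/5, c_2 = M_2/2 = -12/5, d_2 = (M_3 - M_2)/(6h_2) = 4/5. So S'(3) = 6/5.

1.2000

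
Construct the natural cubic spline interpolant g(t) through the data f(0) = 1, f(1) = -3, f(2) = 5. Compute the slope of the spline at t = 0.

Write m_i for g''(x_i). With h_i = 1, 1 and divided differences Δ_i = -4, 8, the continuity of g' gives the tridiagonal system
  1·m_0 + 4·m_1 + 1·m_2 = 6(Δ_1 - Δ_0) = 72
Natural end conditions: m_0 = m_2 = 0.
Forward elimination and back-substitution give m_0 = 0, m_1 = 18, m_2 = 0.
On [0, 1], g'(t) = b_0 + 2c_0·t + 3d_0·t² with b_0 = Δ_0 - h_0(2m_0 + m_1)/6 = -7, c_0 = m_0/2 = 0, d_0 = (m_1 - m_0)/(6h_0) = 3. So g'(0) = -7.

-7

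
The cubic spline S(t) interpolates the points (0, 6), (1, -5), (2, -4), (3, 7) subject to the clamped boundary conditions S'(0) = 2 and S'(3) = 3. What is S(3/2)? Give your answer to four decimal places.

Write M_i for S''(x_i). With h_i = 1, 1, 1 and divided differences Δ_i = -11, 1, 11, the continuity of S' gives the tridiagonal system
  1·M_0 + 4·M_1 + 1·M_2 = 6(Δ_1 - Δ_0) = 72
  1·M_1 + 4·M_2 + 1·M_3 = 6(Δ_2 - Δ_1) = 60
Clamped end conditions give two more equations: 2h_0·M_0 + h_0·M_1 = 6(Δ_0 - S'(0)) = -78 and h_2·M_2 + 2h_2·M_3 = 6(S'(3) - Δ_2) = -48.
Solving: M_0 = -788/15, M_1 = 406/15, M_2 = 244/15, M_3 = -482/15.
On [1, 2], S(t) = -5 - 161/15·(t - 1) + 203/15·(t - 1)² - 9/5·(t - 1)³.
With (t - 1) = 1/2: S(3/2) = -173/24.

-7.2083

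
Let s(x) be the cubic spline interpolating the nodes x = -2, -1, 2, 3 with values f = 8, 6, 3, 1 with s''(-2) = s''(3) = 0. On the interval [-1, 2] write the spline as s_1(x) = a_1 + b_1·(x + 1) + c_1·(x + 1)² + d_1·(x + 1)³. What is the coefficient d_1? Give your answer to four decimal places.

Let σ_i = s''(x_i). Step sizes h_i = 1, 3, 1; slopes of the chords Δ_i = (y_(i+1) - y_i)/h_i = -2, -1, -2.
  1·σ_0 + 8·σ_1 + 3·σ_2 = 6(Δ_1 - Δ_0) = 6
  3·σ_1 + 8·σ_2 + 1·σ_3 = 6(Δ_2 - Δ_1) = -6
Natural end conditions: σ_0 = σ_3 = 0.
Forward elimination and back-substitution give σ_0 = 0, σ_1 = 6/5, σ_2 = -6/5, σ_3 = 0.
On [-1, 2], with s_1(x) = a_1 + b_1·(x + 1) + c_1·(x + 1)² + d_1·(x + 1)³: c_1 = σ_1/2 = 3/5, d_1 = (σ_2 - σ_1)/(6h_1) = -2/15, b_1 = Δ_1 - h_1(2σ_1 + σ_2)/6 = -8/5.

-0.1333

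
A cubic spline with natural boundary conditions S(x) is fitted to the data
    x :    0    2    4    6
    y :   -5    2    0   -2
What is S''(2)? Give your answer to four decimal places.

Write M_i for S''(x_i). With h_i = 2, 2, 2 and divided differences Δ_i = 7/2, -1, -1, the continuity of S' gives the tridiagonal system
  2·M_0 + 8·M_1 + 2·M_2 = 6(Δ_1 - Δ_0) = -27
  2·M_1 + 8·M_2 + 2·M_3 = 6(Δ_2 - Δ_1) = 0
Natural end conditions: M_0 = M_3 = 0.
Forward elimination and back-substitution give M_0 = 0, M_1 = -18/5, M_2 = 9/10, M_3 = 0.

-3.6000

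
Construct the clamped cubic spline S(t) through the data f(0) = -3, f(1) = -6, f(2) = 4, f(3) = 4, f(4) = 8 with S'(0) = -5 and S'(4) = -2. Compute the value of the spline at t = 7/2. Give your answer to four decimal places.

6.5089

Write σ_i for S''(x_i). With h_i = 1, 1, 1, 1 and divided differences Δ_i = -3, 10, 0, 4, the continuity of S' gives the tridiagonal system
  1·σ_0 + 4·σ_1 + 1·σ_2 = 6(Δ_1 - Δ_0) = 78
  1·σ_1 + 4·σ_2 + 1·σ_3 = 6(Δ_2 - Δ_1) = -60
  1·σ_2 + 4·σ_3 + 1·σ_4 = 6(Δ_3 - Δ_2) = 24
Clamped end conditions give two more equations: 2h_0·σ_0 + h_0·σ_1 = 6(Δ_0 - S'(0)) = 12 and h_3·σ_3 + 2h_3·σ_4 = 6(S'(4) - Δ_3) = -36.
Forward elimination and back-substitution give σ_0 = -57/7, σ_1 = 198/7, σ_2 = -27, σ_3 = 138/7, σ_4 = -195/7.
On [3, 4], S(t) = 4 + 29/14·(t - 3) + 69/7·(t - 3)² - 111/14·(t - 3)³.
With (t - 3) = 1/2: S(7/2) = 729/112.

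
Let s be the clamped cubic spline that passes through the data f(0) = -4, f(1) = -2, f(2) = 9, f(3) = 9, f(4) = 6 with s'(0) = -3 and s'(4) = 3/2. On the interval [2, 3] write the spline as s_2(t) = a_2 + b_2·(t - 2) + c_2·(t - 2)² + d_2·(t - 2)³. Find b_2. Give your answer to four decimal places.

Write σ_i for s''(x_i). With h_i = 1, 1, 1, 1 and divided differences Δ_i = 2, 11, 0, -3, the continuity of s' gives the tridiagonal system
  1·σ_0 + 4·σ_1 + 1·σ_2 = 6(Δ_1 - Δ_0) = 54
  1·σ_1 + 4·σ_2 + 1·σ_3 = 6(Δ_2 - Δ_1) = -66
  1·σ_2 + 4·σ_3 + 1·σ_4 = 6(Δ_3 - Δ_2) = -18
Clamped end conditions give two more equations: 2h_0·σ_0 + h_0·σ_1 = 6(Δ_0 - s'(0)) = 30 and h_3·σ_3 + 2h_3·σ_4 = 6(s'(4) - Δ_3) = 27.
Solving: σ_0 = 369/56, σ_1 = 471/28, σ_2 = -159/8, σ_3 = -93/28, σ_4 = 849/56.
On [2, 3], with s_2(t) = a_2 + b_2·(t - 2) + c_2·(t - 2)² + d_2·(t - 2)³: c_2 = σ_2/2 = -159/16, d_2 = (σ_3 - σ_2)/(6h_2) = 309/112, b_2 = Δ_2 - h_2(2σ_2 + σ_3)/6 = 201/28.

7.1786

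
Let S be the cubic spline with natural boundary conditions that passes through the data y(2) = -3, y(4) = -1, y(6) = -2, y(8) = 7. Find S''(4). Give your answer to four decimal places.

-2.2000

With M_i denoting the second derivative at x_i, h_i = 2, 2, 2, and Δ_i = (y_(i+1) − y_i)/h_i = 1, -1/2, 9/2:
  2·M_0 + 8·M_1 + 2·M_2 = 6(Δ_1 - Δ_0) = -9
  2·M_1 + 8·M_2 + 2·M_3 = 6(Δ_2 - Δ_1) = 30
Natural end conditions: M_0 = M_3 = 0.
Hence M_0 = 0, M_1 = -11/5, M_2 = 43/10, M_3 = 0.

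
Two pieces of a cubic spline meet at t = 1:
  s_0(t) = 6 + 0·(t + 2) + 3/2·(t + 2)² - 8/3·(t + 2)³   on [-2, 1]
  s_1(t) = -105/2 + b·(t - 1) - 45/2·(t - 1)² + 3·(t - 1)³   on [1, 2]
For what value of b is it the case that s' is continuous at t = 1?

s_0'(t) = 0 + 3·(t + 2) - 8·(t + 2)², so s_0'(1) = -63. On the right, s_1'(1) = b, so b = -63.

-63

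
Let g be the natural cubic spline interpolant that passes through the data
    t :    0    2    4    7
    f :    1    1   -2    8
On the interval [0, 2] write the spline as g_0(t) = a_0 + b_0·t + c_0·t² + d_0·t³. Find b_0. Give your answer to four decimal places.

Put m_i = g'' at the i-th knot. Here h = (2, 2, 3) and Δ = (0, -3/2, 10/3), so the interior equations h_(i-1)·m_(i-1) + 2(h_(i-1)+h_i)·m_i + h_i·m_(i+1) = 6(Δ_i − Δ_(i-1)) read
  2·m_0 + 8·m_1 + 2·m_2 = 6(Δ_1 - Δ_0) = -9
  2·m_1 + 10·m_2 + 3·m_3 = 6(Δ_2 - Δ_1) = 29
Natural end conditions: m_0 = m_3 = 0.
Hence m_0 = 0, m_1 = -37/19, m_2 = 125/38, m_3 = 0.
On [0, 2], with g_0(t) = a_0 + b_0·t + c_0·t² + d_0·t³: c_0 = m_0/2 = 0, d_0 = (m_1 - m_0)/(6h_0) = -37/228, b_0 = Δ_0 - h_0(2m_0 + m_1)/6 = 37/57.

0.6491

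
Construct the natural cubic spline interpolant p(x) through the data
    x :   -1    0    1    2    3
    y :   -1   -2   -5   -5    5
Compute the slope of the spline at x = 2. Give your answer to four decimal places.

Let m_i = p''(x_i). Step sizes h_i = 1, 1, 1, 1; slopes of the chords Δ_i = (y_(i+1) - y_i)/h_i = -1, -3, 0, 10.
  1·m_0 + 4·m_1 + 1·m_2 = 6(Δ_1 - Δ_0) = -12
  1·m_1 + 4·m_2 + 1·m_3 = 6(Δ_2 - Δ_1) = 18
  1·m_2 + 4·m_3 + 1·m_4 = 6(Δ_3 - Δ_2) = 60
Natural end conditions: m_0 = m_4 = 0.
Forward elimination and back-substitution give m_0 = 0, m_1 = -24/7, m_2 = 12/7, m_3 = 102/7, m_4 = 0.
On [2, 3], p'(x) = b_3 + 2c_3·(x - 2) + 3d_3·(x - 2)² with b_3 = Δ_3 - h_3(2m_3 + m_4)/6 = 36/7, c_3 = m_3/2 = 51/7, d_3 = (m_4 - m_3)/(6h_3) = -17/7. So p'(2) = 36/7.

5.1429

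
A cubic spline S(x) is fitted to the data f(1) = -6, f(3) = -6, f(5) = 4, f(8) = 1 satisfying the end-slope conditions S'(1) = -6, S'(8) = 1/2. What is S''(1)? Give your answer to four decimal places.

Let M_i = S''(x_i). Step sizes h_i = 2, 2, 3; slopes of the chords Δ_i = (y_(i+1) - y_i)/h_i = 0, 5, -1.
  2·M_0 + 8·M_1 + 2·M_2 = 6(Δ_1 - Δ_0) = 30
  2·M_1 + 10·M_2 + 3·M_3 = 6(Δ_2 - Δ_1) = -36
Clamped end conditions give two more equations: 2h_0·M_0 + h_0·M_1 = 6(Δ_0 - S'(1)) = 36 and h_2·M_2 + 2h_2·M_3 = 6(S'(8) - Δ_2) = 9.
Solving the tridiagonal system: M_0 = 272/37, M_1 = 122/37, M_2 = -205/37, M_3 = 158/37.

7.3514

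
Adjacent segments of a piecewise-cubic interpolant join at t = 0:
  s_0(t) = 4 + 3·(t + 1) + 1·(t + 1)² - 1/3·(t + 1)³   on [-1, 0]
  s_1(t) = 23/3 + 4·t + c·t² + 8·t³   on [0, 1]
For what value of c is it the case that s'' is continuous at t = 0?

0

s_0''(t) = 2 - 2·(t + 1), so s_0''(0) = 0. On the right, s_1''(0) = 2c, so c = 0.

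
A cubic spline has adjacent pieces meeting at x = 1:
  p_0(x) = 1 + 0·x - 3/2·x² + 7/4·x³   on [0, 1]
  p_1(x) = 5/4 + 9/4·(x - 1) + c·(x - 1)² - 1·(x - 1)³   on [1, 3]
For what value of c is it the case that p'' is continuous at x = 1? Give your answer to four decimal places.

p_0''(x) = -3 + 21/2·x, so p_0''(1) = 15/2. On the right, p_1''(1) = 2c, so c = 15/4.

3.7500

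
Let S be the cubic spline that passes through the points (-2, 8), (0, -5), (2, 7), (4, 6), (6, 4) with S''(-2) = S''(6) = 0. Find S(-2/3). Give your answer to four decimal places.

-3.4841

Let σ_i = S''(x_i). Step sizes h_i = 2, 2, 2, 2; slopes of the chords Δ_i = (y_(i+1) - y_i)/h_i = -13/2, 6, -1/2, -1.
  2·σ_0 + 8·σ_1 + 2·σ_2 = 6(Δ_1 - Δ_0) = 75
  2·σ_1 + 8·σ_2 + 2·σ_3 = 6(Δ_2 - Δ_1) = -39
  2·σ_2 + 8·σ_3 + 2·σ_4 = 6(Δ_3 - Δ_2) = -3
Natural end conditions: σ_0 = σ_4 = 0.
Hence σ_0 = 0, σ_1 = 639/56, σ_2 = -57/7, σ_3 = 93/56, σ_4 = 0.
On [-2, 0], S(x) = 8 - 577/56·(x + 2) + 0·(x + 2)² + 213/224·(x + 2)³.
With (x + 2) = 4/3: S(-2/3) = -439/126.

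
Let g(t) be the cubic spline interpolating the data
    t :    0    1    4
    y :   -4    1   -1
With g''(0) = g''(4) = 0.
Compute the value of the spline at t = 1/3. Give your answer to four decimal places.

-2.1235

Put σ_i = g'' at the i-th knot. Here h = (1, 3) and Δ = (5, -2/3), so the interior equations h_(i-1)·σ_(i-1) + 2(h_(i-1)+h_i)·σ_i + h_i·σ_(i+1) = 6(Δ_i − Δ_(i-1)) read
  1·σ_0 + 8·σ_1 + 3·σ_2 = 6(Δ_1 - Δ_0) = -34
Natural end conditions: σ_0 = σ_2 = 0.
Hence σ_0 = 0, σ_1 = -17/4, σ_2 = 0.
On [0, 1], g(t) = -4 + 137/24·t + 0·t² - 17/24·t³.
With t = 1/3: g(1/3) = -172/81.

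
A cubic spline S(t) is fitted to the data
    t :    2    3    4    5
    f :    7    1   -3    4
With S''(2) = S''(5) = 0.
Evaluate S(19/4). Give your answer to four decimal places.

1.5938

Write M_i for S''(x_i). With h_i = 1, 1, 1 and divided differences Δ_i = -6, -4, 7, the continuity of S' gives the tridiagonal system
  1·M_0 + 4·M_1 + 1·M_2 = 6(Δ_1 - Δ_0) = 12
  1·M_1 + 4·M_2 + 1·M_3 = 6(Δ_2 - Δ_1) = 66
Natural end conditions: M_0 = M_3 = 0.
Solving: M_0 = 0, M_1 = -6/5, M_2 = 84/5, M_3 = 0.
On [4, 5], S(t) = -3 + 7/5·(t - 4) + 42/5·(t - 4)² - 14/5·(t - 4)³.
With (t - 4) = 3/4: S(19/4) = 51/32.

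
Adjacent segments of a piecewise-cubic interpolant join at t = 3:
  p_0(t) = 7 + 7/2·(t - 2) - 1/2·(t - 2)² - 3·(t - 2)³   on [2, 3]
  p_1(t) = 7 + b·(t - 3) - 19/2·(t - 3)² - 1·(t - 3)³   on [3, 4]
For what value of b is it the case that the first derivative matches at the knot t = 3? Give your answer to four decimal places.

-6.5000

p_0'(t) = 7/2 - 1·(t - 2) - 9·(t - 2)², so p_0'(3) = -13/2. On the right, p_1'(3) = b, so b = -13/2.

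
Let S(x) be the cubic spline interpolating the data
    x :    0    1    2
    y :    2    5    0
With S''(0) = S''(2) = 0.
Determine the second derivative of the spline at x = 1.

Let m_i = S''(x_i). Step sizes h_i = 1, 1; slopes of the chords Δ_i = (y_(i+1) - y_i)/h_i = 3, -5.
  1·m_0 + 4·m_1 + 1·m_2 = 6(Δ_1 - Δ_0) = -48
Natural end conditions: m_0 = m_2 = 0.
Solving the tridiagonal system: m_0 = 0, m_1 = -12, m_2 = 0.

-12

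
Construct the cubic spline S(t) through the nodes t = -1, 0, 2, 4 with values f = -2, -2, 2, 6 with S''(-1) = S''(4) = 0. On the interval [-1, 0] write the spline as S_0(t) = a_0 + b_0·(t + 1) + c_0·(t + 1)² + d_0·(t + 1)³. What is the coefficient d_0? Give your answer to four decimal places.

Put m_i = S'' at the i-th knot. Here h = (1, 2, 2) and Δ = (0, 2, 2), so the interior equations h_(i-1)·m_(i-1) + 2(h_(i-1)+h_i)·m_i + h_i·m_(i+1) = 6(Δ_i − Δ_(i-1)) read
  1·m_0 + 6·m_1 + 2·m_2 = 6(Δ_1 - Δ_0) = 12
  2·m_1 + 8·m_2 + 2·m_3 = 6(Δ_2 - Δ_1) = 0
Natural end conditions: m_0 = m_3 = 0.
Solving the tridiagonal system: m_0 = 0, m_1 = 24/11, m_2 = -6/11, m_3 = 0.
On [-1, 0], with S_0(t) = a_0 + b_0·(t + 1) + c_0·(t + 1)² + d_0·(t + 1)³: c_0 = m_0/2 = 0, d_0 = (m_1 - m_0)/(6h_0) = 4/11, b_0 = Δ_0 - h_0(2m_0 + m_1)/6 = -4/11.

0.3636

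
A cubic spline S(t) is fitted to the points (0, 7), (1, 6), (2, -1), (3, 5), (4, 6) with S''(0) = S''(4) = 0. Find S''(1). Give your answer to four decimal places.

Write M_i for S''(x_i). With h_i = 1, 1, 1, 1 and divided differences Δ_i = -1, -7, 6, 1, the continuity of S' gives the tridiagonal system
  1·M_0 + 4·M_1 + 1·M_2 = 6(Δ_1 - Δ_0) = -36
  1·M_1 + 4·M_2 + 1·M_3 = 6(Δ_2 - Δ_1) = 78
  1·M_2 + 4·M_3 + 1·M_4 = 6(Δ_3 - Δ_2) = -30
Natural end conditions: M_0 = M_4 = 0.
Solving the tridiagonal system: M_0 = 0, M_1 = -63/4, M_2 = 27, M_3 = -57/4, M_4 = 0.

-15.7500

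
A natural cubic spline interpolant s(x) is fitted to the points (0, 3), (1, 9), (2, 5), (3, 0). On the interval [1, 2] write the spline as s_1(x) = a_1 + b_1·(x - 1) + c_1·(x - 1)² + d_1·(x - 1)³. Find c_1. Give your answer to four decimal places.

Put M_i = s'' at the i-th knot. Here h = (1, 1, 1) and Δ = (6, -4, -5), so the interior equations h_(i-1)·M_(i-1) + 2(h_(i-1)+h_i)·M_i + h_i·M_(i+1) = 6(Δ_i − Δ_(i-1)) read
  1·M_0 + 4·M_1 + 1·M_2 = 6(Δ_1 - Δ_0) = -60
  1·M_1 + 4·M_2 + 1·M_3 = 6(Δ_2 - Δ_1) = -6
Natural end conditions: M_0 = M_3 = 0.
Forward elimination and back-substitution give M_0 = 0, M_1 = -78/5, M_2 = 12/5, M_3 = 0.
On [1, 2], with s_1(x) = a_1 + b_1·(x - 1) + c_1·(x - 1)² + d_1·(x - 1)³: c_1 = M_1/2 = -39/5, d_1 = (M_2 - M_1)/(6h_1) = 3, b_1 = Δ_1 - h_1(2M_1 + M_2)/6 = 4/5.

-7.8000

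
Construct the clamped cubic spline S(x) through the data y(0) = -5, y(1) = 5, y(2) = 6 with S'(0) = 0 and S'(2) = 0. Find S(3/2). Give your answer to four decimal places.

6.5313

With M_i denoting the second derivative at x_i, h_i = 1, 1, and Δ_i = (y_(i+1) − y_i)/h_i = 10, 1:
  1·M_0 + 4·M_1 + 1·M_2 = 6(Δ_1 - Δ_0) = -54
Clamped end conditions give two more equations: 2h_0·M_0 + h_0·M_1 = 6(Δ_0 - S'(0)) = 60 and h_1·M_1 + 2h_1·M_2 = 6(S'(2) - Δ_1) = -6.
Forward elimination and back-substitution give M_0 = 87/2, M_1 = -27, M_2 = 21/2.
On [1, 2], S(x) = 5 + 33/4·(x - 1) - 27/2·(x - 1)² + 25/4·(x - 1)³.
With (x - 1) = 1/2: S(3/2) = 209/32.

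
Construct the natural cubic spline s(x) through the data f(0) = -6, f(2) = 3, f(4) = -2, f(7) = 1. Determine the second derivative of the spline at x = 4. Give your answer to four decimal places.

Write σ_i for s''(x_i). With h_i = 2, 2, 3 and divided differences Δ_i = 9/2, -5/2, 1, the continuity of s' gives the tridiagonal system
  2·σ_0 + 8·σ_1 + 2·σ_2 = 6(Δ_1 - Δ_0) = -42
  2·σ_1 + 10·σ_2 + 3·σ_3 = 6(Δ_2 - Δ_1) = 21
Natural end conditions: σ_0 = σ_3 = 0.
Solving the tridiagonal system: σ_0 = 0, σ_1 = -231/38, σ_2 = 63/19, σ_3 = 0.

3.3158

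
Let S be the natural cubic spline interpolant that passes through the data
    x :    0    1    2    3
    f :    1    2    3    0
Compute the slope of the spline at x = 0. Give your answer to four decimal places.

Let σ_i = S''(x_i). Step sizes h_i = 1, 1, 1; slopes of the chords Δ_i = (y_(i+1) - y_i)/h_i = 1, 1, -3.
  1·σ_0 + 4·σ_1 + 1·σ_2 = 6(Δ_1 - Δ_0) = 0
  1·σ_1 + 4·σ_2 + 1·σ_3 = 6(Δ_2 - Δ_1) = -24
Natural end conditions: σ_0 = σ_3 = 0.
Solving: σ_0 = 0, σ_1 = 8/5, σ_2 = -32/5, σ_3 = 0.
On [0, 1], S'(x) = b_0 + 2c_0·x + 3d_0·x² with b_0 = Δ_0 - h_0(2σ_0 + σ_1)/6 = 11/15, c_0 = σ_0/2 = 0, d_0 = (σ_1 - σ_0)/(6h_0) = 4/15. So S'(0) = 11/15.

0.7333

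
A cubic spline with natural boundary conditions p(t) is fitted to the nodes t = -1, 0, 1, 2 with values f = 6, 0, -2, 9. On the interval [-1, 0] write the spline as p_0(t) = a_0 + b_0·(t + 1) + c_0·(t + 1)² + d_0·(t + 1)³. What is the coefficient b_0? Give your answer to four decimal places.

Write m_i for p''(x_i). With h_i = 1, 1, 1 and divided differences Δ_i = -6, -2, 11, the continuity of p' gives the tridiagonal system
  1·m_0 + 4·m_1 + 1·m_2 = 6(Δ_1 - Δ_0) = 24
  1·m_1 + 4·m_2 + 1·m_3 = 6(Δ_2 - Δ_1) = 78
Natural end conditions: m_0 = m_3 = 0.
Solving: m_0 = 0, m_1 = 6/5, m_2 = 96/5, m_3 = 0.
On [-1, 0], with p_0(t) = a_0 + b_0·(t + 1) + c_0·(t + 1)² + d_0·(t + 1)³: c_0 = m_0/2 = 0, d_0 = (m_1 - m_0)/(6h_0) = 1/5, b_0 = Δ_0 - h_0(2m_0 + m_1)/6 = -31/5.

-6.2000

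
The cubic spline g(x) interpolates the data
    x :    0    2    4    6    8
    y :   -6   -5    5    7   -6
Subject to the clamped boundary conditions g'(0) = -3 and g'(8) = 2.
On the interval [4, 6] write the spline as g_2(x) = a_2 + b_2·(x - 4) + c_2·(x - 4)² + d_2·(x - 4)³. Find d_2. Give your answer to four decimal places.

Put m_i = g'' at the i-th knot. Here h = (2, 2, 2, 2) and Δ = (1/2, 5, 1, -13/2), so the interior equations h_(i-1)·m_(i-1) + 2(h_(i-1)+h_i)·m_i + h_i·m_(i+1) = 6(Δ_i − Δ_(i-1)) read
  2·m_0 + 8·m_1 + 2·m_2 = 6(Δ_1 - Δ_0) = 27
  2·m_1 + 8·m_2 + 2·m_3 = 6(Δ_2 - Δ_1) = -24
  2·m_2 + 8·m_3 + 2·m_4 = 6(Δ_3 - Δ_2) = -45
Clamped end conditions give two more equations: 2h_0·m_0 + h_0·m_1 = 6(Δ_0 - g'(0)) = 21 and h_3·m_3 + 2h_3·m_4 = 6(g'(8) - Δ_3) = 51.
Solving: m_0 = 109/28, m_1 = 19/7, m_2 = -5/4, m_3 = -68/7, m_4 = 493/28.
On [4, 6], with g_2(x) = a_2 + b_2·(x - 4) + c_2·(x - 4)² + d_2·(x - 4)³: c_2 = m_2/2 = -5/8, d_2 = (m_3 - m_2)/(6h_2) = -79/112, b_2 = Δ_2 - h_2(2m_2 + m_3)/6 = 71/14.

-0.7054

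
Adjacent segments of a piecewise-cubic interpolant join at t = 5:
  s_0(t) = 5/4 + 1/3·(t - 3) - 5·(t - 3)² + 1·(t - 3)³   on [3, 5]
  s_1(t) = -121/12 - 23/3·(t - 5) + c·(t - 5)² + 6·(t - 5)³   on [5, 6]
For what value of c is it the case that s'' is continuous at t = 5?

1

s_0''(t) = -10 + 6·(t - 3), so s_0''(5) = 2. On the right, s_1''(5) = 2c, so c = 1.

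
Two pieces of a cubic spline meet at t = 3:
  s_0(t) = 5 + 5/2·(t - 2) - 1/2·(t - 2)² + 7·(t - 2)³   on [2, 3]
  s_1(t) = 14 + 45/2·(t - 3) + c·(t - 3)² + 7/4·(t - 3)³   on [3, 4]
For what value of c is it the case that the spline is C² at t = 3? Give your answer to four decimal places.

20.5000

s_0''(t) = -1 + 42·(t - 2), so s_0''(3) = 41. On the right, s_1''(3) = 2c, so c = 41/2.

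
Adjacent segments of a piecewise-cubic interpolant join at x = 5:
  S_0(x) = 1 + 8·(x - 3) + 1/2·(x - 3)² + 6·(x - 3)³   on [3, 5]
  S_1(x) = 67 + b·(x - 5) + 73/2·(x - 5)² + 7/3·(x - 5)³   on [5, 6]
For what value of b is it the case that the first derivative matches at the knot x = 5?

82

S_0'(x) = 8 + 1·(x - 3) + 18·(x - 3)², so S_0'(5) = 82. On the right, S_1'(5) = b, so b = 82.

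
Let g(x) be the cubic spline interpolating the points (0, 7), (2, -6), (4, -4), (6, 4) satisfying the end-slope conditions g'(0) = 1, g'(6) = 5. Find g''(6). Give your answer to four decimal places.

Let M_i = g''(x_i). Step sizes h_i = 2, 2, 2; slopes of the chords Δ_i = (y_(i+1) - y_i)/h_i = -13/2, 1, 4.
  2·M_0 + 8·M_1 + 2·M_2 = 6(Δ_1 - Δ_0) = 45
  2·M_1 + 8·M_2 + 2·M_3 = 6(Δ_2 - Δ_1) = 18
Clamped end conditions give two more equations: 2h_0·M_0 + h_0·M_1 = 6(Δ_0 - g'(0)) = -45 and h_2·M_2 + 2h_2·M_3 = 6(g'(6) - Δ_2) = 6.
Solving the tridiagonal system: M_0 = -97/6, M_1 = 59/6, M_2 = -2/3, M_3 = 11/6.

1.8333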